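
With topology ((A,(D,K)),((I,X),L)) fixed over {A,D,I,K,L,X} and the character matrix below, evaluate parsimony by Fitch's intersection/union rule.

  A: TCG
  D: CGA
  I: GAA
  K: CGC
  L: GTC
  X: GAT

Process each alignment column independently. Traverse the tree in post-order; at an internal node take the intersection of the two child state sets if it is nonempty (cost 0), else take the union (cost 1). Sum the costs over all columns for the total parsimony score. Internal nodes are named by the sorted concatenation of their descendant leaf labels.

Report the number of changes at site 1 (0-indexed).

3

site 0, node DK: D={C} ∩ K={C} → {C} (+0)
site 0, node ADK: A={T} ∪ DK={C} → {C,T} (+1)
site 0, node IX: I={G} ∩ X={G} → {G} (+0)
site 0, node ILX: IX={G} ∩ L={G} → {G} (+0)
site 0, node ADIKLX: ADK={C,T} ∪ ILX={G} → {C,G,T} (+1)
site 1, node DK: D={G} ∩ K={G} → {G} (+0)
site 1, node ADK: A={C} ∪ DK={G} → {C,G} (+1)
site 1, node IX: I={A} ∩ X={A} → {A} (+0)
site 1, node ILX: IX={A} ∪ L={T} → {A,T} (+1)
site 1, node ADIKLX: ADK={C,G} ∪ ILX={A,T} → {A,C,G,T} (+1)
site 2, node DK: D={A} ∪ K={C} → {A,C} (+1)
site 2, node ADK: A={G} ∪ DK={A,C} → {A,C,G} (+1)
site 2, node IX: I={A} ∪ X={T} → {A,T} (+1)
site 2, node ILX: IX={A,T} ∪ L={C} → {A,C,T} (+1)
site 2, node ADIKLX: ADK={A,C,G} ∩ ILX={A,C,T} → {A,C} (+0)
per-site changes: [2, 3, 4]; total = 9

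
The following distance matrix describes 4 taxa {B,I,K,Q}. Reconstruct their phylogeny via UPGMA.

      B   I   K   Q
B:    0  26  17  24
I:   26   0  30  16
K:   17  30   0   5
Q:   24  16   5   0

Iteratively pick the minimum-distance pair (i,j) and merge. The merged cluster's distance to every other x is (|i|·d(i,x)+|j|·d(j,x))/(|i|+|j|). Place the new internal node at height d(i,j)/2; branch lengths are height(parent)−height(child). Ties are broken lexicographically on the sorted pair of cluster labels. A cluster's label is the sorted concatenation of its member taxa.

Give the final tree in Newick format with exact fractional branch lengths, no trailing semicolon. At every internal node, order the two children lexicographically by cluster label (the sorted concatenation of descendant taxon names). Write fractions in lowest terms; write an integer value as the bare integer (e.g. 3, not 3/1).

step 1: merge (K,Q) at d=5; branch lengths K→5/2, Q→5/2; new cluster KQ
  updated: d(B,KQ)=41/2, d(I,KQ)=23
step 2: merge (B,KQ) at d=41/2; branch lengths B→41/4, KQ→31/4; new cluster BKQ
  updated: d(BKQ,I)=24
step 3: merge (BKQ,I) at d=24; branch lengths BKQ→7/4, I→12; new cluster BIKQ
final tree: ((B:41/4,(K:5/2,Q:5/2):31/4):7/4,I:12)
total length: 147/4

((B:41/4,(K:5/2,Q:5/2):31/4):7/4,I:12)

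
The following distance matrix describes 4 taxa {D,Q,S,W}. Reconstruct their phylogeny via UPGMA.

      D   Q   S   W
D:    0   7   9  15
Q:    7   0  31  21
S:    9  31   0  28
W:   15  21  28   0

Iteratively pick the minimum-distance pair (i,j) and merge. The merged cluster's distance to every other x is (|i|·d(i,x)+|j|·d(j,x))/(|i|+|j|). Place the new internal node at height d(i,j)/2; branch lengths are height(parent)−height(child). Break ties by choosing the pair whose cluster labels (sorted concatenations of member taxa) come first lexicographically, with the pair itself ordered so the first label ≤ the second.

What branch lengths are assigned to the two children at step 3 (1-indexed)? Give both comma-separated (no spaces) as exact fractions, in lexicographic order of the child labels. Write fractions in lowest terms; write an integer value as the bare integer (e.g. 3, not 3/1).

7/3,34/3

iteration 1: select D,Q (d=7); attach at lengths (7/2, 7/2); label the merged cluster DQ
  updated: d(DQ,S)=20, d(DQ,W)=18
iteration 2: select DQ,W (d=18); attach at lengths (11/2, 9); label the merged cluster DQW
  updated: d(DQW,S)=68/3
iteration 3: select DQW,S (d=68/3); attach at lengths (7/3, 34/3); label the merged cluster DQSW
final tree: (((D:7/2,Q:7/2):11/2,W:9):7/3,S:34/3)
total length: 211/6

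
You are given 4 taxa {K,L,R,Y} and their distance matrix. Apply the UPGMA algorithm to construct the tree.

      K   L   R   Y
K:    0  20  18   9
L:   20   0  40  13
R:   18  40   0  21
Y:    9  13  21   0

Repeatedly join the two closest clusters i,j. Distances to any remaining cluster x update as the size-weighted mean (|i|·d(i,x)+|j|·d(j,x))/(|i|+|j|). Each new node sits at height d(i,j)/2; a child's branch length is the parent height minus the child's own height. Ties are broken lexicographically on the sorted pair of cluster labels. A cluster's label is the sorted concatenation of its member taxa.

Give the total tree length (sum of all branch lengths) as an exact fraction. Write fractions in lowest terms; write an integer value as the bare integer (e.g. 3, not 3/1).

469/12

step 1: merge (K,Y) at d=9; branch lengths K→9/2, Y→9/2; new cluster KY
  updated: d(KY,L)=33/2, d(KY,R)=39/2
step 2: merge (KY,L) at d=33/2; branch lengths KY→15/4, L→33/4; new cluster KLY
  updated: d(KLY,R)=79/3
step 3: merge (KLY,R) at d=79/3; branch lengths KLY→59/12, R→79/6; new cluster KLRY
final tree: (((K:9/2,Y:9/2):15/4,L:33/4):59/12,R:79/6)
total length: 469/12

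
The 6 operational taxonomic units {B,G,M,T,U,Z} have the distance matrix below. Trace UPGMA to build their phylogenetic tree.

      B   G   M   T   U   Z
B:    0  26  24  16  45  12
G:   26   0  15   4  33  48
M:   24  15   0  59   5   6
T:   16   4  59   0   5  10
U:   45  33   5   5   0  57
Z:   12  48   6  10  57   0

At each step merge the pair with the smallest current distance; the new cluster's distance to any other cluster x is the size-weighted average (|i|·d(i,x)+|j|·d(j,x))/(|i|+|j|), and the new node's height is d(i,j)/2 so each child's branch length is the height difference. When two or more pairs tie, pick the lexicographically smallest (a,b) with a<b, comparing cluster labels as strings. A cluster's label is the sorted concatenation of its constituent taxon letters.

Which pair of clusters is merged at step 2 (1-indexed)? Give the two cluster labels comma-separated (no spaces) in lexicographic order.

1. join G+T (d=4) ⇒ GT; edges |G|=2, |T|=2
  updated: d(B,GT)=21, d(GT,M)=37, d(GT,U)=19, d(GT,Z)=29
2. join M+U (d=5) ⇒ MU; edges |M|=5/2, |U|=5/2
  updated: d(B,MU)=69/2, d(GT,MU)=28, d(MU,Z)=63/2
3. join B+Z (d=12) ⇒ BZ; edges |B|=6, |Z|=6
  updated: d(BZ,GT)=25, d(BZ,MU)=33
4. join BZ+GT (d=25) ⇒ BGTZ; edges |BZ|=13/2, |GT|=21/2
  updated: d(BGTZ,MU)=61/2
5. join BGTZ+MU (d=61/2) ⇒ BGMTUZ; edges |BGTZ|=11/4, |MU|=51/4
final tree: (((B:6,Z:6):13/2,(G:2,T:2):21/2):11/4,(M:5/2,U:5/2):51/4)
total length: 107/2

M,U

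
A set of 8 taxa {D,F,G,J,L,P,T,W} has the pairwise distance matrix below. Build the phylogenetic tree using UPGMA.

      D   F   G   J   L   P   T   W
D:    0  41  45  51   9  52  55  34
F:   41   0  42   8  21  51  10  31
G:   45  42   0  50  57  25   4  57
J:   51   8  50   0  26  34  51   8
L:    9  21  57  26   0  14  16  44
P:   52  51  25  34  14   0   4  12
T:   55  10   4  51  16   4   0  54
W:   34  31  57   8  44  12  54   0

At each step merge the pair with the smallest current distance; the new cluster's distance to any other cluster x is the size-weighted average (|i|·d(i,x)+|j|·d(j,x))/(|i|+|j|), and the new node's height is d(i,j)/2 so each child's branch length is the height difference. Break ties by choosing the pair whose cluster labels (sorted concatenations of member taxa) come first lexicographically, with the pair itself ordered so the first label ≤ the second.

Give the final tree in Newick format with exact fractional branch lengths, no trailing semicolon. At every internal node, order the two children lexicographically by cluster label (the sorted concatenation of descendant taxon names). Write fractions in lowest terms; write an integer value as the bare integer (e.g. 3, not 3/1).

step 1: merge (G,T) at d=4; branch lengths G→2, T→2; new cluster GT
  updated: d(D,GT)=50, d(F,GT)=26, d(GT,J)=101/2, d(GT,L)=73/2, d(GT,P)=29/2, d(GT,W)=111/2
step 2: merge (F,J) at d=8; branch lengths F→4, J→4; new cluster FJ
  updated: d(D,FJ)=46, d(FJ,GT)=153/4, d(FJ,L)=47/2, d(FJ,P)=85/2, d(FJ,W)=39/2
step 3: merge (D,L) at d=9; branch lengths D→9/2, L→9/2; new cluster DL
  updated: d(DL,FJ)=139/4, d(DL,GT)=173/4, d(DL,P)=33, d(DL,W)=39
step 4: merge (P,W) at d=12; branch lengths P→6, W→6; new cluster PW
  updated: d(DL,PW)=36, d(FJ,PW)=31, d(GT,PW)=35
step 5: merge (FJ,PW) at d=31; branch lengths FJ→23/2, PW→19/2; new cluster FJPW
  updated: d(DL,FJPW)=283/8, d(FJPW,GT)=293/8
step 6: merge (DL,FJPW) at d=283/8; branch lengths DL→211/16, FJPW→35/16; new cluster DFJLPW
  updated: d(DFJLPW,GT)=233/6
step 7: merge (DFJLPW,GT) at d=233/6; branch lengths DFJLPW→83/48, GT→209/12; new cluster DFGJLPTW
final tree: (((D:9/2,L:9/2):211/16,((F:4,J:4):23/2,(P:6,W:6):19/2):35/16):83/48,(G:2,T:2):209/12)
total length: 4249/48

(((D:9/2,L:9/2):211/16,((F:4,J:4):23/2,(P:6,W:6):19/2):35/16):83/48,(G:2,T:2):209/12)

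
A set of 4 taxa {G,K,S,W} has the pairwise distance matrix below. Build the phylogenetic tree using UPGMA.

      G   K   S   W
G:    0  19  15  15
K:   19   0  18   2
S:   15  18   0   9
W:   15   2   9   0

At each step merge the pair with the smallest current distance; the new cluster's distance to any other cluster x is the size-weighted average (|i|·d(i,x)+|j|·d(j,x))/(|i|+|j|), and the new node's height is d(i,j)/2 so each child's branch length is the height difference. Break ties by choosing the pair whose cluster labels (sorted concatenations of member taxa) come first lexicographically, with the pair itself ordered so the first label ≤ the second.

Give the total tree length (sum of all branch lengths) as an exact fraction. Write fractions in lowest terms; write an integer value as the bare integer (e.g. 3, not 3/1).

iteration 1: select K,W (d=2); attach at lengths (1, 1); label the merged cluster KW
  updated: d(G,KW)=17, d(KW,S)=27/2
iteration 2: select KW,S (d=27/2); attach at lengths (23/4, 27/4); label the merged cluster KSW
  updated: d(G,KSW)=49/3
iteration 3: select G,KSW (d=49/3); attach at lengths (49/6, 17/12); label the merged cluster GKSW
final tree: (G:49/6,((K:1,W:1):23/4,S:27/4):17/12)
total length: 289/12

289/12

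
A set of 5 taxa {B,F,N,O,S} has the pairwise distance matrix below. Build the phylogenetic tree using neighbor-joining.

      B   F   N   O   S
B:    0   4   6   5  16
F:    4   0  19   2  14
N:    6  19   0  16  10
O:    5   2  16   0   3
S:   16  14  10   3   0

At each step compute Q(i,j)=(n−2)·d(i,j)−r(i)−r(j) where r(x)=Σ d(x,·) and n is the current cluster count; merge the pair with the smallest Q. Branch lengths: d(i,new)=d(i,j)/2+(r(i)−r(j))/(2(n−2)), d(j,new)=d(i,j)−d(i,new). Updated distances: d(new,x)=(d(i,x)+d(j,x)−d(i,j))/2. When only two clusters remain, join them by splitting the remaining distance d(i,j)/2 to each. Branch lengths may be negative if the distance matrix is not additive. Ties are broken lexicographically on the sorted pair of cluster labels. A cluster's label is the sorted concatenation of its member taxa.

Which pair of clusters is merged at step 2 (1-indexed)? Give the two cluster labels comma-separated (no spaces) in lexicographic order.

step 1: merge (B,N) at d=6, Q=-64; branch lengths B→-1/3, N→19/3; new cluster BN
  updated: d(BN,F)=17/2, d(BN,O)=15/2, d(BN,S)=10
step 2: merge (BN,F) at d=17/2, Q=-67/2; branch lengths BN→37/8, F→31/8; new cluster BFN
  updated: d(BFN,O)=1/2, d(BFN,S)=31/4
step 3: merge (BFN,O) at d=1/2, Q=-45/4; branch lengths BFN→21/8, O→-17/8; new cluster BFNO
  updated: d(BFNO,S)=41/8
step 4: merge (BFNO,S) at d=41/8; branch lengths BFNO→41/16, S→41/16; new cluster BFNOS
final tree: ((((B:-1/3,N:19/3):37/8,F:31/8):21/8,O:-17/8):41/16,S:41/16)
total length: 161/8

BN,F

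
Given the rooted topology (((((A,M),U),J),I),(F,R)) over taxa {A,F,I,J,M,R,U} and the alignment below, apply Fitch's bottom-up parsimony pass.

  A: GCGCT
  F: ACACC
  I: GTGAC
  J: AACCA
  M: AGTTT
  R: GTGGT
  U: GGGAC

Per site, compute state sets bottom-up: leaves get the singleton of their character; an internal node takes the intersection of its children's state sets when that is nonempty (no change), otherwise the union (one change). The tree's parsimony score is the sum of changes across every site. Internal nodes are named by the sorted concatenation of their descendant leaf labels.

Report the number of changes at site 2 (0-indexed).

[col 0] AM: children A:{G}, M:{A} ∪→ {A,G}; cost 1
[col 0] AMU: children AM:{A,G}, U:{G} ∩→ {G}; cost 0
[col 0] AJMU: children AMU:{G}, J:{A} ∪→ {A,G}; cost 1
[col 0] AIJMU: children AJMU:{A,G}, I:{G} ∩→ {G}; cost 0
[col 0] FR: children F:{A}, R:{G} ∪→ {A,G}; cost 1
[col 0] AFIJMRU: children AIJMU:{G}, FR:{A,G} ∩→ {G}; cost 0
[col 1] AM: children A:{C}, M:{G} ∪→ {C,G}; cost 1
[col 1] AMU: children AM:{C,G}, U:{G} ∩→ {G}; cost 0
[col 1] AJMU: children AMU:{G}, J:{A} ∪→ {A,G}; cost 1
[col 1] AIJMU: children AJMU:{A,G}, I:{T} ∪→ {A,G,T}; cost 1
[col 1] FR: children F:{C}, R:{T} ∪→ {C,T}; cost 1
[col 1] AFIJMRU: children AIJMU:{A,G,T}, FR:{C,T} ∩→ {T}; cost 0
[col 2] AM: children A:{G}, M:{T} ∪→ {G,T}; cost 1
[col 2] AMU: children AM:{G,T}, U:{G} ∩→ {G}; cost 0
[col 2] AJMU: children AMU:{G}, J:{C} ∪→ {C,G}; cost 1
[col 2] AIJMU: children AJMU:{C,G}, I:{G} ∩→ {G}; cost 0
[col 2] FR: children F:{A}, R:{G} ∪→ {A,G}; cost 1
[col 2] AFIJMRU: children AIJMU:{G}, FR:{A,G} ∩→ {G}; cost 0
[col 3] AM: children A:{C}, M:{T} ∪→ {C,T}; cost 1
[col 3] AMU: children AM:{C,T}, U:{A} ∪→ {A,C,T}; cost 1
[col 3] AJMU: children AMU:{A,C,T}, J:{C} ∩→ {C}; cost 0
[col 3] AIJMU: children AJMU:{C}, I:{A} ∪→ {A,C}; cost 1
[col 3] FR: children F:{C}, R:{G} ∪→ {C,G}; cost 1
[col 3] AFIJMRU: children AIJMU:{A,C}, FR:{C,G} ∩→ {C}; cost 0
[col 4] AM: children A:{T}, M:{T} ∩→ {T}; cost 0
[col 4] AMU: children AM:{T}, U:{C} ∪→ {C,T}; cost 1
[col 4] AJMU: children AMU:{C,T}, J:{A} ∪→ {A,C,T}; cost 1
[col 4] AIJMU: children AJMU:{A,C,T}, I:{C} ∩→ {C}; cost 0
[col 4] FR: children F:{C}, R:{T} ∪→ {C,T}; cost 1
[col 4] AFIJMRU: children AIJMU:{C}, FR:{C,T} ∩→ {C}; cost 0
per-site changes: [3, 4, 3, 4, 3]; total = 17

3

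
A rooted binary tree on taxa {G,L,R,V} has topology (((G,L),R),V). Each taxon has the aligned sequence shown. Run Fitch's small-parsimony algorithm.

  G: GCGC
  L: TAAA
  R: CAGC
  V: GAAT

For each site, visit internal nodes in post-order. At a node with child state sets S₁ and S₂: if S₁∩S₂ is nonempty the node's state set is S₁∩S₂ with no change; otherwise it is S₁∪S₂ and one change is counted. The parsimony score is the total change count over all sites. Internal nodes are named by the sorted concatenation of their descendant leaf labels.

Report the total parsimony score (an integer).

7

[col 0] GL: children G:{G}, L:{T} ∪→ {G,T}; cost 1
[col 0] GLR: children GL:{G,T}, R:{C} ∪→ {C,G,T}; cost 1
[col 0] GLRV: children GLR:{C,G,T}, V:{G} ∩→ {G}; cost 0
[col 1] GL: children G:{C}, L:{A} ∪→ {A,C}; cost 1
[col 1] GLR: children GL:{A,C}, R:{A} ∩→ {A}; cost 0
[col 1] GLRV: children GLR:{A}, V:{A} ∩→ {A}; cost 0
[col 2] GL: children G:{G}, L:{A} ∪→ {A,G}; cost 1
[col 2] GLR: children GL:{A,G}, R:{G} ∩→ {G}; cost 0
[col 2] GLRV: children GLR:{G}, V:{A} ∪→ {A,G}; cost 1
[col 3] GL: children G:{C}, L:{A} ∪→ {A,C}; cost 1
[col 3] GLR: children GL:{A,C}, R:{C} ∩→ {C}; cost 0
[col 3] GLRV: children GLR:{C}, V:{T} ∪→ {C,T}; cost 1
per-site changes: [2, 1, 2, 2]; total = 7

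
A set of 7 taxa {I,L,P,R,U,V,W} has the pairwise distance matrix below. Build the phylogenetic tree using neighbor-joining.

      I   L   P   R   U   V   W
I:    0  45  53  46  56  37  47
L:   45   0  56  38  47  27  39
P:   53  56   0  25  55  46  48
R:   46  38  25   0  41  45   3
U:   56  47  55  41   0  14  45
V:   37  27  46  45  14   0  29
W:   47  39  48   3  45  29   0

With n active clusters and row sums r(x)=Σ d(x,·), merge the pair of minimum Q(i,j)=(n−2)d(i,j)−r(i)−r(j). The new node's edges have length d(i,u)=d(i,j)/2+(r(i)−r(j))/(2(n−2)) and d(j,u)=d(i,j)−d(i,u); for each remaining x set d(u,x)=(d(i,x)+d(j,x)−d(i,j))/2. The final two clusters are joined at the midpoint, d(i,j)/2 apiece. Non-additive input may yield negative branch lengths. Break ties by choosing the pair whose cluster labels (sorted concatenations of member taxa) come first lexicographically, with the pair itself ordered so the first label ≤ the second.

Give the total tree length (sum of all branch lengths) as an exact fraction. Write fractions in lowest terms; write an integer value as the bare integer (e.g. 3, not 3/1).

929/8

step 1: merge (R,W) at d=3, Q=-394; branch lengths R→1/5, W→14/5; new cluster RW
  updated: d(I,RW)=45, d(L,RW)=37, d(P,RW)=35, d(RW,U)=83/2, d(RW,V)=71/2
step 2: merge (U,V) at d=14, Q=-317; branch lengths U→55/4, V→1/4; new cluster UV
  updated: d(I,UV)=79/2, d(L,UV)=30, d(P,UV)=87/2, d(RW,UV)=63/2
step 3: merge (P,RW) at d=35, Q=-231; branch lengths P→24, RW→11; new cluster PRW
  updated: d(I,PRW)=63/2, d(L,PRW)=29, d(PRW,UV)=20
step 4: merge (I,PRW) at d=63/2, Q=-267/2; branch lengths I→197/8, PRW→55/8; new cluster IPRW
  updated: d(IPRW,L)=85/4, d(IPRW,UV)=14
step 5: merge (IPRW,L) at d=85/4, Q=-261/4; branch lengths IPRW→21/8, L→149/8; new cluster ILPRW
  updated: d(ILPRW,UV)=91/8
step 6: merge (ILPRW,UV) at d=91/8; branch lengths ILPRW→91/16, UV→91/16; new cluster ILPRUVW
final tree: (((I:197/8,(P:24,(R:1/5,W:14/5):11):55/8):21/8,L:149/8):91/16,(U:55/4,V:1/4):91/16)
total length: 929/8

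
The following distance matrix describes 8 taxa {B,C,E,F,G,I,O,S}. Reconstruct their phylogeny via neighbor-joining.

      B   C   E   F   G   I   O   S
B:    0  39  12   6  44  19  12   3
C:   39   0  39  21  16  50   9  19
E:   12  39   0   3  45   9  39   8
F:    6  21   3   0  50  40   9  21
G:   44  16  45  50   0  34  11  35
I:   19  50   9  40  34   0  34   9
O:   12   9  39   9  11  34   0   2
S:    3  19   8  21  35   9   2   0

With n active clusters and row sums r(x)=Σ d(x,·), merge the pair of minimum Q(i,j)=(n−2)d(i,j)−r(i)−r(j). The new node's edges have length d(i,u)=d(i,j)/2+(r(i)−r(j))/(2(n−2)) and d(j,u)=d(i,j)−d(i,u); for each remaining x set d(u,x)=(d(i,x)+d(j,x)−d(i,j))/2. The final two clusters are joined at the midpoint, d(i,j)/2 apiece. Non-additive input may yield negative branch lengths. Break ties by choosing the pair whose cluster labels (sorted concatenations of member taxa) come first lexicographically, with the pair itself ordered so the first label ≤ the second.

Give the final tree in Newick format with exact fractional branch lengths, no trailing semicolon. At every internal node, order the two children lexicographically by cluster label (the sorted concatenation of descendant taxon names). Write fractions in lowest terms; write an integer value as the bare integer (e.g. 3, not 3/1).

((((B:43/48,(E:-31/32,F:127/32):317/48):261/64,I:843/64):197/64,((C:9/2,G:23/2):31/5,O:-21/5):933/64):-325/128,S:-325/128)

step 1: merge (C,G) at d=16, Q=-332; branch lengths C→9/2, G→23/2; new cluster CG
  updated: d(B,CG)=67/2, d(CG,E)=34, d(CG,F)=55/2, d(CG,I)=34, d(CG,O)=2, d(CG,S)=19
step 2: merge (CG,O) at d=2, Q=-238; branch lengths CG→31/5, O→-21/5; new cluster CGO
  updated: d(B,CGO)=87/4, d(CGO,E)=71/2, d(CGO,F)=69/4, d(CGO,I)=33, d(CGO,S)=19/2
step 3: merge (E,F) at d=3, Q=-571/4; branch lengths E→-31/32, F→127/32; new cluster EF
  updated: d(B,EF)=15/2, d(CGO,EF)=199/8, d(EF,I)=23, d(EF,S)=13
step 4: merge (B,EF) at d=15/2, Q=-777/8; branch lengths B→43/48, EF→317/48; new cluster BEF
  updated: d(BEF,CGO)=313/16, d(BEF,I)=69/4, d(BEF,S)=17/4
step 5: merge (BEF,I) at d=69/4, Q=-1053/16; branch lengths BEF→261/64, I→843/64; new cluster BEFI
  updated: d(BEFI,CGO)=565/32, d(BEFI,S)=-2
step 6: merge (BEFI,CGO) at d=565/32, Q=-805/32; branch lengths BEFI→197/64, CGO→933/64; new cluster BCEFGIO
  updated: d(BCEFGIO,S)=-325/64
step 7: merge (BCEFGIO,S) at d=-325/64; branch lengths BCEFGIO→-325/128, S→-325/128; new cluster BCEFGIOS
final tree: ((((B:43/48,(E:-31/32,F:127/32):317/48):261/64,I:843/64):197/64,((C:9/2,G:23/2):31/5,O:-21/5):933/64):-325/128,S:-325/128)
total length: 3733/64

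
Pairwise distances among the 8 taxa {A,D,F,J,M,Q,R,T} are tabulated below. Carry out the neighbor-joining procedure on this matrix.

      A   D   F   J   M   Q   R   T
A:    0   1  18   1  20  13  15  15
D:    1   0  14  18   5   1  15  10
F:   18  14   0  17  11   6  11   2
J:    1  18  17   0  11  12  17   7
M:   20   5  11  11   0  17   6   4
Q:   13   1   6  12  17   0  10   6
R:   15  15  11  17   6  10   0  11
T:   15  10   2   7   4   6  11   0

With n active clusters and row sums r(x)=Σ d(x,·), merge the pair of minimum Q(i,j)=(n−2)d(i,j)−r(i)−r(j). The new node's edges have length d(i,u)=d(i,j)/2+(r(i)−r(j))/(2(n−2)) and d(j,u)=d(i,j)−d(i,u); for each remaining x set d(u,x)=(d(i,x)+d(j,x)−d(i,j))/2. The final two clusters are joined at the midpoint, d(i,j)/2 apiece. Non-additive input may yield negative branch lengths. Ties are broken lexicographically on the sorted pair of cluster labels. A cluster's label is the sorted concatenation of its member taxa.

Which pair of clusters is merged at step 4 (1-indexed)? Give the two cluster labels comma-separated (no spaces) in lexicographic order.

step 1: merge (A,J) at d=1, Q=-160; branch lengths A→1/2, J→1/2; new cluster AJ
  updated: d(AJ,D)=9, d(AJ,F)=17, d(AJ,M)=15, d(AJ,Q)=12, d(AJ,R)=31/2, d(AJ,T)=21/2
step 2: merge (D,Q) at d=1, Q=-101; branch lengths D→7/10, Q→3/10; new cluster DQ
  updated: d(AJ,DQ)=10, d(DQ,F)=19/2, d(DQ,M)=21/2, d(DQ,R)=12, d(DQ,T)=15/2
step 3: merge (M,R) at d=6, Q=-78; branch lengths M→15/8, R→33/8; new cluster MR
  updated: d(AJ,MR)=49/4, d(DQ,MR)=33/4, d(F,MR)=8, d(MR,T)=9/2
step 4: merge (AJ,DQ) at d=10, Q=-55; branch lengths AJ→89/12, DQ→31/12; new cluster ADJQ
  updated: d(ADJQ,F)=33/4, d(ADJQ,MR)=21/4, d(ADJQ,T)=4
step 5: merge (ADJQ,MR) at d=21/4, Q=-99/4; branch lengths ADJQ→41/16, MR→43/16; new cluster ADJMQR
  updated: d(ADJMQR,F)=11/2, d(ADJMQR,T)=13/8
step 6: merge (ADJMQR,F) at d=11/2, Q=-73/8; branch lengths ADJMQR→41/16, F→47/16; new cluster ADFJMQR
  updated: d(ADFJMQR,T)=-15/16
step 7: merge (ADFJMQR,T) at d=-15/16; branch lengths ADFJMQR→-15/32, T→-15/32; new cluster ADFJMQRT
final tree: (((((A:1/2,J:1/2):89/12,(D:7/10,Q:3/10):31/12):41/16,(M:15/8,R:33/8):43/16):41/16,F:47/16):-15/32,T:-15/32)
total length: 445/16

AJ,DQ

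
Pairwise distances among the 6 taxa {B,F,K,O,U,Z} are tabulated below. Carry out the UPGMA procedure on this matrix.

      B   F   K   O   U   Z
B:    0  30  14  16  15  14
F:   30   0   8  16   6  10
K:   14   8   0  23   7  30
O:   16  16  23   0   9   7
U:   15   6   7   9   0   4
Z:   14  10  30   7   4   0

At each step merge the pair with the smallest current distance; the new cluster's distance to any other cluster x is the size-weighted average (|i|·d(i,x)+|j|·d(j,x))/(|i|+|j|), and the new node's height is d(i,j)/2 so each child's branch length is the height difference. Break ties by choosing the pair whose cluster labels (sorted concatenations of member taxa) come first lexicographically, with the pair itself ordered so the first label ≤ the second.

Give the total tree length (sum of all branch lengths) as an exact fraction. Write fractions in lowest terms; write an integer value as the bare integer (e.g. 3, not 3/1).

1. join U+Z (d=4) ⇒ UZ; edges |U|=2, |Z|=2
  updated: d(B,UZ)=29/2, d(F,UZ)=8, d(K,UZ)=37/2, d(O,UZ)=8
2. join F+K (d=8) ⇒ FK; edges |F|=4, |K|=4
  updated: d(B,FK)=22, d(FK,O)=39/2, d(FK,UZ)=53/4
3. join O+UZ (d=8) ⇒ OUZ; edges |O|=4, |UZ|=2
  updated: d(B,OUZ)=15, d(FK,OUZ)=46/3
4. join B+OUZ (d=15) ⇒ BOUZ; edges |B|=15/2, |OUZ|=7/2
  updated: d(BOUZ,FK)=17
5. join BOUZ+FK (d=17) ⇒ BFKOUZ; edges |BOUZ|=1, |FK|=9/2
final tree: ((B:15/2,(O:4,(U:2,Z:2):2):7/2):1,(F:4,K:4):9/2)
total length: 69/2

69/2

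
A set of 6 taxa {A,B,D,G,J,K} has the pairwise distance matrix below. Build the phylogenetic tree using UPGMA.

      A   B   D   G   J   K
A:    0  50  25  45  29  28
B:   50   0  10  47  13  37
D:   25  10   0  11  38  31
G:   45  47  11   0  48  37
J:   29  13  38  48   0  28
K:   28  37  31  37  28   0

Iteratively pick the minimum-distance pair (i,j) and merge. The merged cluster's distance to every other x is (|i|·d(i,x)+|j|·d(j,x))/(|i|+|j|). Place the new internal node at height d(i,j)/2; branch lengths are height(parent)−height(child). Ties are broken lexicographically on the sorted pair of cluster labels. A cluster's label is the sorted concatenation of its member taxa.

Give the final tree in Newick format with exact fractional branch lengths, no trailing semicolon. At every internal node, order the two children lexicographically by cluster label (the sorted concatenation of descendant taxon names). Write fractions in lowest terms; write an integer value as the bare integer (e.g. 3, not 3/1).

(((A:14,K:14):8/3,((B:5,D:5):31/4,J:51/4):47/12):32/15,G:94/5)

1. join B+D (d=10) ⇒ BD; edges |B|=5, |D|=5
  updated: d(A,BD)=75/2, d(BD,G)=29, d(BD,J)=51/2, d(BD,K)=34
2. join BD+J (d=51/2) ⇒ BDJ; edges |BD|=31/4, |J|=51/4
  updated: d(A,BDJ)=104/3, d(BDJ,G)=106/3, d(BDJ,K)=32
3. join A+K (d=28) ⇒ AK; edges |A|=14, |K|=14
  updated: d(AK,BDJ)=100/3, d(AK,G)=41
4. join AK+BDJ (d=100/3) ⇒ ABDJK; edges |AK|=8/3, |BDJ|=47/12
  updated: d(ABDJK,G)=188/5
5. join ABDJK+G (d=188/5) ⇒ ABDGJK; edges |ABDJK|=32/15, |G|=94/5
final tree: (((A:14,K:14):8/3,((B:5,D:5):31/4,J:51/4):47/12):32/15,G:94/5)
total length: 5161/60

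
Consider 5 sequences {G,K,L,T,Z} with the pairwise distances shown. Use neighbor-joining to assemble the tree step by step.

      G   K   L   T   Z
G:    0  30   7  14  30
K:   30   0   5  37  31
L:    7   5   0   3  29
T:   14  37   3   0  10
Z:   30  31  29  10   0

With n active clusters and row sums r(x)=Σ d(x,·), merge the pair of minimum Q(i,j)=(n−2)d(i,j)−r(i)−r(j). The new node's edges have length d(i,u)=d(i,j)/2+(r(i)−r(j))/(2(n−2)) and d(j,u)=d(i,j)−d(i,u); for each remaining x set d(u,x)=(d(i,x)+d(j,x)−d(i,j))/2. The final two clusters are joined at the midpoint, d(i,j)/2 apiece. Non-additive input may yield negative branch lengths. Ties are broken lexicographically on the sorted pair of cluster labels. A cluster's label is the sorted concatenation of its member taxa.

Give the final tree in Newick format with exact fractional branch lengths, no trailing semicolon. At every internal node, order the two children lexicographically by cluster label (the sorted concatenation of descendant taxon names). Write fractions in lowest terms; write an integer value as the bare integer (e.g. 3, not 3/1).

(((G:31/4,(T:-1,Z:11):37/4):33/4,K:51/4):-31/8,L:-31/8)

1. join T+Z (d=10, Q=-134) ⇒ TZ; edges |T|=-1, |Z|=11
  updated: d(G,TZ)=17, d(K,TZ)=29, d(L,TZ)=11
2. join G+TZ (d=17, Q=-77) ⇒ GTZ; edges |G|=31/4, |TZ|=37/4
  updated: d(GTZ,K)=21, d(GTZ,L)=1/2
3. join GTZ+K (d=21, Q=-53/2) ⇒ GKTZ; edges |GTZ|=33/4, |K|=51/4
  updated: d(GKTZ,L)=-31/4
4. join GKTZ+L (d=-31/4) ⇒ GKLTZ; edges |GKTZ|=-31/8, |L|=-31/8
final tree: (((G:31/4,(T:-1,Z:11):37/4):33/4,K:51/4):-31/8,L:-31/8)
total length: 161/4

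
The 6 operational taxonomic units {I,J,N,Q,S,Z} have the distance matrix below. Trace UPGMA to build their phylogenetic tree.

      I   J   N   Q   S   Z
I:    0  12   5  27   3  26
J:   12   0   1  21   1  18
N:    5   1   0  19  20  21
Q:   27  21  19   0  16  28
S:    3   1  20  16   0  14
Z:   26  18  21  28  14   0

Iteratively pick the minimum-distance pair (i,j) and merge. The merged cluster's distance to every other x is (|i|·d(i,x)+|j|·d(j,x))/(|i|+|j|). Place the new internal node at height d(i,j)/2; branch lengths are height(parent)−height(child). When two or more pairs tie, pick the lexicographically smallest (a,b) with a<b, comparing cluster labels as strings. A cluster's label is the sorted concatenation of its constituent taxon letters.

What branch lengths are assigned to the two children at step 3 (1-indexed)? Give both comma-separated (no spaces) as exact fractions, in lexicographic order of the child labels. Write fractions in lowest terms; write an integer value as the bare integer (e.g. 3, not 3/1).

step 1: merge (J,N) at d=1; branch lengths J→1/2, N→1/2; new cluster JN
  updated: d(I,JN)=17/2, d(JN,Q)=20, d(JN,S)=21/2, d(JN,Z)=39/2
step 2: merge (I,S) at d=3; branch lengths I→3/2, S→3/2; new cluster IS
  updated: d(IS,JN)=19/2, d(IS,Q)=43/2, d(IS,Z)=20
step 3: merge (IS,JN) at d=19/2; branch lengths IS→13/4, JN→17/4; new cluster IJNS
  updated: d(IJNS,Q)=83/4, d(IJNS,Z)=79/4
step 4: merge (IJNS,Z) at d=79/4; branch lengths IJNS→41/8, Z→79/8; new cluster IJNSZ
  updated: d(IJNSZ,Q)=111/5
step 5: merge (IJNSZ,Q) at d=111/5; branch lengths IJNSZ→49/40, Q→111/10; new cluster IJNQSZ
final tree: ((((I:3/2,S:3/2):13/4,(J:1/2,N:1/2):17/4):41/8,Z:79/8):49/40,Q:111/10)
total length: 1553/40

13/4,17/4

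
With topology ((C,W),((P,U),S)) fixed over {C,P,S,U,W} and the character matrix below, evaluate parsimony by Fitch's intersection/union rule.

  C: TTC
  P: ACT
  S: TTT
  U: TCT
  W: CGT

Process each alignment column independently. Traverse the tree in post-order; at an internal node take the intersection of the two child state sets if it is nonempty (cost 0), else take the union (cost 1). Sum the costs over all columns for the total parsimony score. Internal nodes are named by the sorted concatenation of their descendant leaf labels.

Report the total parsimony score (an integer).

5

CW@0: {T} ∪ {C} = {C,T} (union, +1)
PU@0: {A} ∪ {T} = {A,T} (union, +1)
PSU@0: {A,T} ∩ {T} = {T} (intersection, +0)
CPSUW@0: {C,T} ∩ {T} = {T} (intersection, +0)
CW@1: {T} ∪ {G} = {G,T} (union, +1)
PU@1: {C} ∩ {C} = {C} (intersection, +0)
PSU@1: {C} ∪ {T} = {C,T} (union, +1)
CPSUW@1: {G,T} ∩ {C,T} = {T} (intersection, +0)
CW@2: {C} ∪ {T} = {C,T} (union, +1)
PU@2: {T} ∩ {T} = {T} (intersection, +0)
PSU@2: {T} ∩ {T} = {T} (intersection, +0)
CPSUW@2: {C,T} ∩ {T} = {T} (intersection, +0)
per-site changes: [2, 2, 1]; total = 5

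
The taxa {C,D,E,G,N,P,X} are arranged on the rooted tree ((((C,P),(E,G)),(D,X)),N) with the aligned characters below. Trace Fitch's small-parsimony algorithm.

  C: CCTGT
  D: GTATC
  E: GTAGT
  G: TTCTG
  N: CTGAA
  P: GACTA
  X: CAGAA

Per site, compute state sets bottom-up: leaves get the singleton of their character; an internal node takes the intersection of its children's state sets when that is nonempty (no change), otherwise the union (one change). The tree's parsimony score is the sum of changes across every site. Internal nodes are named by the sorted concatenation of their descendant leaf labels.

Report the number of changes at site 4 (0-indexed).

site 0, node CP: C={C} ∪ P={G} → {C,G} (+1)
site 0, node EG: E={G} ∪ G={T} → {G,T} (+1)
site 0, node CEGP: CP={C,G} ∩ EG={G,T} → {G} (+0)
site 0, node DX: D={G} ∪ X={C} → {C,G} (+1)
site 0, node CDEGPX: CEGP={G} ∩ DX={C,G} → {G} (+0)
site 0, node CDEGNPX: CDEGPX={G} ∪ N={C} → {C,G} (+1)
site 1, node CP: C={C} ∪ P={A} → {A,C} (+1)
site 1, node EG: E={T} ∩ G={T} → {T} (+0)
site 1, node CEGP: CP={A,C} ∪ EG={T} → {A,C,T} (+1)
site 1, node DX: D={T} ∪ X={A} → {A,T} (+1)
site 1, node CDEGPX: CEGP={A,C,T} ∩ DX={A,T} → {A,T} (+0)
site 1, node CDEGNPX: CDEGPX={A,T} ∩ N={T} → {T} (+0)
site 2, node CP: C={T} ∪ P={C} → {C,T} (+1)
site 2, node EG: E={A} ∪ G={C} → {A,C} (+1)
site 2, node CEGP: CP={C,T} ∩ EG={A,C} → {C} (+0)
site 2, node DX: D={A} ∪ X={G} → {A,G} (+1)
site 2, node CDEGPX: CEGP={C} ∪ DX={A,G} → {A,C,G} (+1)
site 2, node CDEGNPX: CDEGPX={A,C,G} ∩ N={G} → {G} (+0)
site 3, node CP: C={G} ∪ P={T} → {G,T} (+1)
site 3, node EG: E={G} ∪ G={T} → {G,T} (+1)
site 3, node CEGP: CP={G,T} ∩ EG={G,T} → {G,T} (+0)
site 3, node DX: D={T} ∪ X={A} → {A,T} (+1)
site 3, node CDEGPX: CEGP={G,T} ∩ DX={A,T} → {T} (+0)
site 3, node CDEGNPX: CDEGPX={T} ∪ N={A} → {A,T} (+1)
site 4, node CP: C={T} ∪ P={A} → {A,T} (+1)
site 4, node EG: E={T} ∪ G={G} → {G,T} (+1)
site 4, node CEGP: CP={A,T} ∩ EG={G,T} → {T} (+0)
site 4, node DX: D={C} ∪ X={A} → {A,C} (+1)
site 4, node CDEGPX: CEGP={T} ∪ DX={A,C} → {A,C,T} (+1)
site 4, node CDEGNPX: CDEGPX={A,C,T} ∩ N={A} → {A} (+0)
per-site changes: [4, 3, 4, 4, 4]; total = 19

4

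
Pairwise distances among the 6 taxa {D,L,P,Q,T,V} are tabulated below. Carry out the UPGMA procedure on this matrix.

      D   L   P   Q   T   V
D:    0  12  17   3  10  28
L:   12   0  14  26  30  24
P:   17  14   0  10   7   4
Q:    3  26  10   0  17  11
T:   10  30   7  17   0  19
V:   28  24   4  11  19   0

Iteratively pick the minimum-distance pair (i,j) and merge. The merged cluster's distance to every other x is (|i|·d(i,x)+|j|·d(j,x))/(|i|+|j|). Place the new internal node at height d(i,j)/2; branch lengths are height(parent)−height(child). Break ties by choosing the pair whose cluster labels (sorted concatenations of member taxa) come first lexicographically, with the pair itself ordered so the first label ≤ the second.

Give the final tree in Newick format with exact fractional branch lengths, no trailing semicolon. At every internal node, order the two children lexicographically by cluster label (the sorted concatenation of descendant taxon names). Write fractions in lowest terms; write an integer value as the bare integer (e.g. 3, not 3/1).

(((D:3/2,Q:3/2):25/4,((P:2,V:2):9/2,T:13/2):5/4):57/20,L:53/5)

1. join D+Q (d=3) ⇒ DQ; edges |D|=3/2, |Q|=3/2
  updated: d(DQ,L)=19, d(DQ,P)=27/2, d(DQ,T)=27/2, d(DQ,V)=39/2
2. join P+V (d=4) ⇒ PV; edges |P|=2, |V|=2
  updated: d(DQ,PV)=33/2, d(L,PV)=19, d(PV,T)=13
3. join PV+T (d=13) ⇒ PTV; edges |PV|=9/2, |T|=13/2
  updated: d(DQ,PTV)=31/2, d(L,PTV)=68/3
4. join DQ+PTV (d=31/2) ⇒ DPQTV; edges |DQ|=25/4, |PTV|=5/4
  updated: d(DPQTV,L)=106/5
5. join DPQTV+L (d=106/5) ⇒ DLPQTV; edges |DPQTV|=57/20, |L|=53/5
final tree: (((D:3/2,Q:3/2):25/4,((P:2,V:2):9/2,T:13/2):5/4):57/20,L:53/5)
total length: 779/20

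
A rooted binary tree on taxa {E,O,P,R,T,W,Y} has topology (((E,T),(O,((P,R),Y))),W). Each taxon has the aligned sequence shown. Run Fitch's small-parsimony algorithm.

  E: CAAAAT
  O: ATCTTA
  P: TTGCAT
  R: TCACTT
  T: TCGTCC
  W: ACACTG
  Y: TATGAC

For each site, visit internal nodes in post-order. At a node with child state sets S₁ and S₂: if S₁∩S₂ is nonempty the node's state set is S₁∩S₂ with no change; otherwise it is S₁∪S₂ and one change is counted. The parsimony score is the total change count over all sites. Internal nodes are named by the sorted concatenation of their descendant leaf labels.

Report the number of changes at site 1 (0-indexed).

4

[col 0] ET: children E:{C}, T:{T} ∪→ {C,T}; cost 1
[col 0] PR: children P:{T}, R:{T} ∩→ {T}; cost 0
[col 0] PRY: children PR:{T}, Y:{T} ∩→ {T}; cost 0
[col 0] OPRY: children O:{A}, PRY:{T} ∪→ {A,T}; cost 1
[col 0] EOPRTY: children ET:{C,T}, OPRY:{A,T} ∩→ {T}; cost 0
[col 0] EOPRTWY: children EOPRTY:{T}, W:{A} ∪→ {A,T}; cost 1
[col 1] ET: children E:{A}, T:{C} ∪→ {A,C}; cost 1
[col 1] PR: children P:{T}, R:{C} ∪→ {C,T}; cost 1
[col 1] PRY: children PR:{C,T}, Y:{A} ∪→ {A,C,T}; cost 1
[col 1] OPRY: children O:{T}, PRY:{A,C,T} ∩→ {T}; cost 0
[col 1] EOPRTY: children ET:{A,C}, OPRY:{T} ∪→ {A,C,T}; cost 1
[col 1] EOPRTWY: children EOPRTY:{A,C,T}, W:{C} ∩→ {C}; cost 0
[col 2] ET: children E:{A}, T:{G} ∪→ {A,G}; cost 1
[col 2] PR: children P:{G}, R:{A} ∪→ {A,G}; cost 1
[col 2] PRY: children PR:{A,G}, Y:{T} ∪→ {A,G,T}; cost 1
[col 2] OPRY: children O:{C}, PRY:{A,G,T} ∪→ {A,C,G,T}; cost 1
[col 2] EOPRTY: children ET:{A,G}, OPRY:{A,C,G,T} ∩→ {A,G}; cost 0
[col 2] EOPRTWY: children EOPRTY:{A,G}, W:{A} ∩→ {A}; cost 0
[col 3] ET: children E:{A}, T:{T} ∪→ {A,T}; cost 1
[col 3] PR: children P:{C}, R:{C} ∩→ {C}; cost 0
[col 3] PRY: children PR:{C}, Y:{G} ∪→ {C,G}; cost 1
[col 3] OPRY: children O:{T}, PRY:{C,G} ∪→ {C,G,T}; cost 1
[col 3] EOPRTY: children ET:{A,T}, OPRY:{C,G,T} ∩→ {T}; cost 0
[col 3] EOPRTWY: children EOPRTY:{T}, W:{C} ∪→ {C,T}; cost 1
[col 4] ET: children E:{A}, T:{C} ∪→ {A,C}; cost 1
[col 4] PR: children P:{A}, R:{T} ∪→ {A,T}; cost 1
[col 4] PRY: children PR:{A,T}, Y:{A} ∩→ {A}; cost 0
[col 4] OPRY: children O:{T}, PRY:{A} ∪→ {A,T}; cost 1
[col 4] EOPRTY: children ET:{A,C}, OPRY:{A,T} ∩→ {A}; cost 0
[col 4] EOPRTWY: children EOPRTY:{A}, W:{T} ∪→ {A,T}; cost 1
[col 5] ET: children E:{T}, T:{C} ∪→ {C,T}; cost 1
[col 5] PR: children P:{T}, R:{T} ∩→ {T}; cost 0
[col 5] PRY: children PR:{T}, Y:{C} ∪→ {C,T}; cost 1
[col 5] OPRY: children O:{A}, PRY:{C,T} ∪→ {A,C,T}; cost 1
[col 5] EOPRTY: children ET:{C,T}, OPRY:{A,C,T} ∩→ {C,T}; cost 0
[col 5] EOPRTWY: children EOPRTY:{C,T}, W:{G} ∪→ {C,G,T}; cost 1
per-site changes: [3, 4, 4, 4, 4, 4]; total = 23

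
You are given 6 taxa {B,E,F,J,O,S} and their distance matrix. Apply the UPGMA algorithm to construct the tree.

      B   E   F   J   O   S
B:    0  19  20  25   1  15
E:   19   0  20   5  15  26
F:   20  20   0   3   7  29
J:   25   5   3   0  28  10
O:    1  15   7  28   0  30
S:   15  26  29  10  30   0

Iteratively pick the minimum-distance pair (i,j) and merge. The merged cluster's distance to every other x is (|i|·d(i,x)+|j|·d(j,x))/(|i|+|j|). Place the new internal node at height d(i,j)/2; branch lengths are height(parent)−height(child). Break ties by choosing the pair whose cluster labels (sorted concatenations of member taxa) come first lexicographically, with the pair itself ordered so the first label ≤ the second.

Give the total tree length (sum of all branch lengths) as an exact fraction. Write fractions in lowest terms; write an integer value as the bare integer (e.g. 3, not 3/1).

159/4

step 1: merge (B,O) at d=1; branch lengths B→1/2, O→1/2; new cluster BO
  updated: d(BO,E)=17, d(BO,F)=27/2, d(BO,J)=53/2, d(BO,S)=45/2
step 2: merge (F,J) at d=3; branch lengths F→3/2, J→3/2; new cluster FJ
  updated: d(BO,FJ)=20, d(E,FJ)=25/2, d(FJ,S)=39/2
step 3: merge (E,FJ) at d=25/2; branch lengths E→25/4, FJ→19/4; new cluster EFJ
  updated: d(BO,EFJ)=19, d(EFJ,S)=65/3
step 4: merge (BO,EFJ) at d=19; branch lengths BO→9, EFJ→13/4; new cluster BEFJO
  updated: d(BEFJO,S)=22
step 5: merge (BEFJO,S) at d=22; branch lengths BEFJO→3/2, S→11; new cluster BEFJOS
final tree: (((B:1/2,O:1/2):9,(E:25/4,(F:3/2,J:3/2):19/4):13/4):3/2,S:11)
total length: 159/4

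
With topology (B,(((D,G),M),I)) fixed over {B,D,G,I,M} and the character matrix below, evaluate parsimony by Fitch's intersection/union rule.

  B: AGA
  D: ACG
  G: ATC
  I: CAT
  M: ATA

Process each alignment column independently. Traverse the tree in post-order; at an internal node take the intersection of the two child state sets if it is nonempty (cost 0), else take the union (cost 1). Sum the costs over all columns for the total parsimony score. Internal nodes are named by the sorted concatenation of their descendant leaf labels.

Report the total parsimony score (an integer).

7

DG@0: {A} ∩ {A} = {A} (intersection, +0)
DGM@0: {A} ∩ {A} = {A} (intersection, +0)
DGIM@0: {A} ∪ {C} = {A,C} (union, +1)
BDGIM@0: {A} ∩ {A,C} = {A} (intersection, +0)
DG@1: {C} ∪ {T} = {C,T} (union, +1)
DGM@1: {C,T} ∩ {T} = {T} (intersection, +0)
DGIM@1: {T} ∪ {A} = {A,T} (union, +1)
BDGIM@1: {G} ∪ {A,T} = {A,G,T} (union, +1)
DG@2: {G} ∪ {C} = {C,G} (union, +1)
DGM@2: {C,G} ∪ {A} = {A,C,G} (union, +1)
DGIM@2: {A,C,G} ∪ {T} = {A,C,G,T} (union, +1)
BDGIM@2: {A} ∩ {A,C,G,T} = {A} (intersection, +0)
per-site changes: [1, 3, 3]; total = 7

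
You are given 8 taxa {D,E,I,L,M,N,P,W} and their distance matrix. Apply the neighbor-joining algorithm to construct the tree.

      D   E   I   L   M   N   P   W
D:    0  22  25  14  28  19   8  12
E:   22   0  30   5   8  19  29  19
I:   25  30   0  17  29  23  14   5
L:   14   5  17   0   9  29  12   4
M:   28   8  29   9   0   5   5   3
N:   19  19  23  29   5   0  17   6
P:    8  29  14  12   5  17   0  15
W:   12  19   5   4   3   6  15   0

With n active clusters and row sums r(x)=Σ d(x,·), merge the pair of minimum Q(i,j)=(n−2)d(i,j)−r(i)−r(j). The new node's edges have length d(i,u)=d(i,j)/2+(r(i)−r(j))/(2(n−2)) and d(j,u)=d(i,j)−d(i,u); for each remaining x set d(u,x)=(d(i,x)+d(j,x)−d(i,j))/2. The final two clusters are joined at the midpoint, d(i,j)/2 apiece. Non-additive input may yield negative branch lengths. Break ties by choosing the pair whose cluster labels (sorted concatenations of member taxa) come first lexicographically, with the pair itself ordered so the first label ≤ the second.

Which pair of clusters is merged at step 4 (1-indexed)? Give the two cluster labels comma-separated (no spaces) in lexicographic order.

step 1: merge (E,L) at d=5, Q=-192; branch lengths E→6, L→-1; new cluster EL
  updated: d(D,EL)=31/2, d(EL,I)=21, d(EL,M)=6, d(EL,N)=43/2, d(EL,P)=18, d(EL,W)=9
step 2: merge (D,P) at d=8, Q=-289/2; branch lengths D→141/20, P→19/20; new cluster DP
  updated: d(DP,EL)=51/4, d(DP,I)=31/2, d(DP,M)=25/2, d(DP,N)=14, d(DP,W)=19/2
step 3: merge (I,W) at d=5, Q=-106; branch lengths I→81/8, W→-41/8; new cluster IW
  updated: d(DP,IW)=10, d(EL,IW)=25/2, d(IW,M)=27/2, d(IW,N)=12
step 4: merge (M,N) at d=5, Q=-149/2; branch lengths M→-1/12, N→61/12; new cluster MN
  updated: d(DP,MN)=43/4, d(EL,MN)=45/4, d(IW,MN)=41/4
step 5: merge (DP,IW) at d=10, Q=-185/4; branch lengths DP→83/16, IW→77/16; new cluster DIPW
  updated: d(DIPW,EL)=61/8, d(DIPW,MN)=11/2
step 6: merge (DIPW,EL) at d=61/8, Q=-195/8; branch lengths DIPW→15/16, EL→107/16; new cluster DEILPW
  updated: d(DEILPW,MN)=73/16
step 7: merge (DEILPW,MN) at d=73/16; branch lengths DEILPW→73/32, MN→73/32; new cluster DEILMNPW
final tree: ((((D:141/20,P:19/20):83/16,(I:81/8,W:-41/8):77/16):15/16,(E:6,L:-1):107/16):73/32,(M:-1/12,N:61/12):73/32)
total length: 723/16

M,N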